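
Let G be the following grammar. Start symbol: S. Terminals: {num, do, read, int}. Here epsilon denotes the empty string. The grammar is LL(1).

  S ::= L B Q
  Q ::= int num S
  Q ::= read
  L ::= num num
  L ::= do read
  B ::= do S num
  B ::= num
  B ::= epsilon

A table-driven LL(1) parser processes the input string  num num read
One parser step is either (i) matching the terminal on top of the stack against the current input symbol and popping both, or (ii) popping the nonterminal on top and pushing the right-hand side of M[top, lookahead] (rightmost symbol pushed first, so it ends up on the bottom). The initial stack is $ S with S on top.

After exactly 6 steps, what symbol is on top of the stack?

read

     Stack          Input           Action
  1  $ S            num num read $  expand S ::= L B Q
  2  $ Q B L        num num read $  expand L ::= num num
  3  $ Q B num num  num num read $  match num
  4  $ Q B num      num read $      match num
  5  $ Q B          read $          expand B ::= epsilon
  6  $ Q            read $          expand Q ::= read
Stack after step 6: $ read (top = read).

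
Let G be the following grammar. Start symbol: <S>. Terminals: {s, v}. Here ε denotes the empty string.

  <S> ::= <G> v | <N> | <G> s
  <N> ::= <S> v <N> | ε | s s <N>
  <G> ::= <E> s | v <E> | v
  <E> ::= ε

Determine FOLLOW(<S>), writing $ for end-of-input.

FIRST(<E>): from <E>::=ε we get {ε}. So FIRST(<E>) = {ε}.
FIRST(<G>): from <G>::=<E> s we get {s}; from <G>::=v <E> we get {v}; from <G>::=v we get {v}. So FIRST(<G>) = {s, v}.
FIRST(<S>): from <S>::=<G> v we get {s, v}; from <S>::=<N> we get {ε, s, v}; from <S>::=<G> s we get {s, v}. So FIRST(<S>) = {ε, s, v}.
FIRST(<N>): from <N>::=<S> v <N> we get {s, v}; from <N>::=ε we get {ε}; from <N>::=s s <N> we get {s}. So FIRST(<N>) = {ε, s, v}.
FOLLOW(<S>) includes $ since <S> is the start symbol.
FOLLOW(<S>): in <N>::=<S> v <N>, <S> is followed by v <N> with FIRST {v}. Thus FOLLOW(<S>) = {$, v}.
FOLLOW(<N>): in <S>::=<N>, the suffix after <N> is empty, so FOLLOW(<N>) ⊇ FOLLOW(<S>) = {$, v}; in <N>::=<S> v <N>, the suffix after <N> is empty (adds nothing new); in <N>::=s s <N>, the suffix after <N> is empty (adds nothing new). Thus FOLLOW(<N>) = {$, v}.
FOLLOW(<G>): in <S>::=<G> v, <G> is followed by v with FIRST {v}; in <S>::=<G> s, <G> is followed by s with FIRST {s}. Thus FOLLOW(<G>) = {s, v}.
FOLLOW(<E>): in <G>::=<E> s, <E> is followed by s with FIRST {s}; in <G>::=v <E>, the suffix after <E> is empty, so FOLLOW(<E>) ⊇ FOLLOW(<G>) = {s, v}. Thus FOLLOW(<E>) = {s, v}.

{$, v}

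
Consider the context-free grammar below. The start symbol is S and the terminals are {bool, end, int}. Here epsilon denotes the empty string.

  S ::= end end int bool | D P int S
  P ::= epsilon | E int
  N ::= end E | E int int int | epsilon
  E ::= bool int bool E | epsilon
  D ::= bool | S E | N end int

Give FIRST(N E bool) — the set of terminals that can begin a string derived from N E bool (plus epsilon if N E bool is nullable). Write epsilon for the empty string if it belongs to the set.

{bool, end, int}

FIRST(E) = {epsilon, bool}
FIRST(P) = {epsilon, bool, int}  (via E int)
FIRST(N) = {epsilon, bool, end, int}  (via E int int int)
FIRST(S) = {bool, end, int}  (via D P int S)
FIRST(D) = {bool, end, int}  (via S E, N end int)
FIRST(N E bool): take FIRST of each symbol in turn, carrying on past any symbol whose FIRST contains epsilon; result {bool, end, int}.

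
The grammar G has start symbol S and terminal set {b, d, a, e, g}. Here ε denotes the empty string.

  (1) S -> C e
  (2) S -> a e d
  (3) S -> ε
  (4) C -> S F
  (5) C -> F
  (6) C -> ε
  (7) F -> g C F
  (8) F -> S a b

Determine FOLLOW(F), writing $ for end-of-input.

{a, e, g}

FIRST(S): from S->C e we get {a, e, g}; from S->a e d we get {a}; from S->ε we get {ε}. So FIRST(S) = {ε, a, e, g}.
FIRST(F): from F->g C F we get {g}; from F->S a b we get {a, e, g}. So FIRST(F) = {a, e, g}.
FIRST(C): from C->S F we get {a, e, g}; from C->F we get {a, e, g}; from C->ε we get {ε}. So FIRST(C) = {ε, a, e, g}.
FOLLOW(S) includes $ since S is the start symbol.
FOLLOW(S): in C->S F, S is followed by F with FIRST {a, e, g}; in F->S a b, S is followed by a b with FIRST {a}. Thus FOLLOW(S) = {$, a, e, g}.
FOLLOW(C): in S->C e, C is followed by e with FIRST {e}; in F->g C F, C is followed by F with FIRST {a, e, g}. Thus FOLLOW(C) = {a, e, g}.
FOLLOW(F): in C->S F, the suffix after F is empty, so FOLLOW(F) ⊇ FOLLOW(C) = {a, e, g}; in C->F, the suffix after F is empty, so FOLLOW(F) ⊇ FOLLOW(C) = {a, e, g}; in F->g C F, the suffix after F is empty (adds nothing new). Thus FOLLOW(F) = {a, e, g}.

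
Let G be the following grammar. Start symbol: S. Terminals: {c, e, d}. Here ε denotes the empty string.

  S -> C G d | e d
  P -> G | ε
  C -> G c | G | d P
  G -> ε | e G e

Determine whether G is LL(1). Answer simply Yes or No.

No

FIRST(S) = {c, d, e}
FIRST(P) = {ε, e}
FIRST(C) = {ε, c, d, e}
FIRST(G) = {ε, e}
FOLLOW(S) = {$}
FOLLOW(P) = {d, e}
FOLLOW(C) = {d, e}
FOLLOW(G) = {c, d, e}
Cell M[C, d] receives both C -> G and C -> d P — the grammar is not LL(1).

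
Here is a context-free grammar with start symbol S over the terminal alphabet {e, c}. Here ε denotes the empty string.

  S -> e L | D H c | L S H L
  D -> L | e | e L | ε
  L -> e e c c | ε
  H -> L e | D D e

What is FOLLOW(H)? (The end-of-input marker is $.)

{$, c, e}

FIRST(L) = {ε, e}
FIRST(D) = {ε, e}  (via L)
FIRST(H) = {e}  (via L e, D D e)
FIRST(S) = {e}  (via D H c, L S H L)
FOLLOW(S) includes $ since S is the start symbol.
FOLLOW(S): in S->L S H L, S is followed by H L with FIRST {e}. Thus FOLLOW(S) = {$, e}.
FOLLOW(D): in S->D H c, D is followed by H c with FIRST {e}; in H->D D e (occurrence 1), D is followed by D e with FIRST {e}; in H->D D e (occurrence 2), D is followed by e with FIRST {e}. Thus FOLLOW(D) = {e}.
FOLLOW(L): in S->e L, the suffix after L is empty, so FOLLOW(L) ⊇ FOLLOW(S) = {$, e}; in S->L S H L (occurrence 1), L is followed by S H L with FIRST {e}; in S->L S H L (occurrence 2), the suffix after L is empty, so FOLLOW(L) ⊇ FOLLOW(S) = {$, e}; in D->L, the suffix after L is empty, so FOLLOW(L) ⊇ FOLLOW(D) = {e}; in D->e L, the suffix after L is empty, so FOLLOW(L) ⊇ FOLLOW(D) = {e}; in H->L e, L is followed by e with FIRST {e}. Thus FOLLOW(L) = {$, e}.
FOLLOW(H): in S->D H c, H is followed by c with FIRST {c}; in S->L S H L, H is followed by L with FIRST {ε, e}; in S->L S H L, the suffix after H is nullable, so FOLLOW(H) ⊇ FOLLOW(S) = {$, e}. Thus FOLLOW(H) = {$, c, e}.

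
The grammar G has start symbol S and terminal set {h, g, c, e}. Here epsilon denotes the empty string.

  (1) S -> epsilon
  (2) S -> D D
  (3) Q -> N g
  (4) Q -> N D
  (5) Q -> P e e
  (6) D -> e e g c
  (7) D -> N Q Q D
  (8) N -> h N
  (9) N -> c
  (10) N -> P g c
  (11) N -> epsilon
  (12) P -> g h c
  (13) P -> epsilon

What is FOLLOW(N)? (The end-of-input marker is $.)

{c, e, g, h}

FIRST(P) = {epsilon, g}
FIRST(N) = {epsilon, c, g, h}  (via P g c)
FIRST(S) = {epsilon, c, e, g, h}  (via D D)
FIRST(Q) = {c, e, g, h}  (via N g, N D, P e e)
FIRST(D) = {c, e, g, h}  (via N Q Q D)
FOLLOW(S) includes $ since S is the start symbol.
FOLLOW(S): S appears on no right-hand side. Thus FOLLOW(S) = {$}.
FOLLOW(Q): in D->N Q Q D (occurrence 1), Q is followed by Q D with FIRST {c, e, g, h}; in D->N Q Q D (occurrence 2), Q is followed by D with FIRST {c, e, g, h}. Thus FOLLOW(Q) = {c, e, g, h}.
FOLLOW(D): in S->D D (occurrence 1), D is followed by D with FIRST {c, e, g, h}; in S->D D (occurrence 2), the suffix after D is empty, so FOLLOW(D) ⊇ FOLLOW(S) = {$}; in Q->N D, the suffix after D is empty, so FOLLOW(D) ⊇ FOLLOW(Q) = {c, e, g, h}; in D->N Q Q D, the suffix after D is empty (adds nothing new). Thus FOLLOW(D) = {$, c, e, g, h}.
FOLLOW(N): in Q->N g, N is followed by g with FIRST {g}; in Q->N D, N is followed by D with FIRST {c, e, g, h}; in D->N Q Q D, N is followed by Q Q D with FIRST {c, e, g, h}; in N->h N, the suffix after N is empty (adds nothing new). Thus FOLLOW(N) = {c, e, g, h}.
FOLLOW(P): in Q->P e e, P is followed by e e with FIRST {e}; in N->P g c, P is followed by g c with FIRST {g}. Thus FOLLOW(P) = {e, g}.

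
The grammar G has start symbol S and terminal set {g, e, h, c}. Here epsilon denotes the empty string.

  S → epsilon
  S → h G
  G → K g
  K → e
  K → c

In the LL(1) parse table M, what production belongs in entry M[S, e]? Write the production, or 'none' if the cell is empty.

FIRST(S): from S→epsilon we get {epsilon}; from S→h G we get {h}. So FIRST(S) = {epsilon, h}.
FIRST(K): from K→e we get {e}; from K→c we get {c}. So FIRST(K) = {c, e}.
FIRST(G): from G→K g we get {c, e}. So FIRST(G) = {c, e}.
FOLLOW(S) includes $ since S is the start symbol.
FOLLOW(S): S appears on no right-hand side. Thus FOLLOW(S) = {$}.
For S → epsilon: FIRST(epsilon) = {epsilon}, so it goes in M[S, t] for t ∈ {}; since epsilon ∈ FIRST, also for every t ∈ FOLLOW(S) = {$}.
For S → h G: FIRST(h G) = {h}, so it goes in M[S, t] for t ∈ {h}.
None of these place a production in M[S, e].

none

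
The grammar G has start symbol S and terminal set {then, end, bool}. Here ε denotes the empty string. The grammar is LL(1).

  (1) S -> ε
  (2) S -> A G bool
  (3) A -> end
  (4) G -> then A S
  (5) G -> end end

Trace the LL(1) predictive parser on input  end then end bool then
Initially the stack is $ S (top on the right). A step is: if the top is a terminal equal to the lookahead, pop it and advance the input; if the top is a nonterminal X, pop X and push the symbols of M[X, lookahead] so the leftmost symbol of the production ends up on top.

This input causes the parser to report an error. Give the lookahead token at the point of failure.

      Stack            Input                     Action
   1  $ S              end then end bool then $  expand S -> A G bool
   2  $ bool G A       end then end bool then $  expand A -> end
   3  $ bool G end     end then end bool then $  match end
   4  $ bool G         then end bool then $      expand G -> then A S
   5  $ bool S A then  then end bool then $      match then
   6  $ bool S A       end bool then $           expand A -> end
   7  $ bool S end     end bool then $           match end
   8  $ bool S         bool then $               expand S -> ε
   9  $ bool           bool then $               match bool
  10  $                then $                    error: stack empty but input remains

then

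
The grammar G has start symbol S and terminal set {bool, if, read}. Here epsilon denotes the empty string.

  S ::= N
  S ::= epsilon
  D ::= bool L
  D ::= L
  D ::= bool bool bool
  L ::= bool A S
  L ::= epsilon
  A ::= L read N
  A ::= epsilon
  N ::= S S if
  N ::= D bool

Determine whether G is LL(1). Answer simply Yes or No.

No

FIRST(S) = {epsilon, bool, if}
FIRST(D) = {epsilon, bool}
FIRST(L) = {epsilon, bool}
FIRST(A) = {epsilon, bool, read}
FIRST(N) = {bool, if}
FOLLOW(S) = {$, bool, if, read}
FOLLOW(D) = {bool}
FOLLOW(L) = {bool, read}
FOLLOW(A) = {bool, if, read}
FOLLOW(N) = {$, bool, if, read}
Cell M[A, bool] receives both A ::= L read N and A ::= epsilon — the grammar is not LL(1).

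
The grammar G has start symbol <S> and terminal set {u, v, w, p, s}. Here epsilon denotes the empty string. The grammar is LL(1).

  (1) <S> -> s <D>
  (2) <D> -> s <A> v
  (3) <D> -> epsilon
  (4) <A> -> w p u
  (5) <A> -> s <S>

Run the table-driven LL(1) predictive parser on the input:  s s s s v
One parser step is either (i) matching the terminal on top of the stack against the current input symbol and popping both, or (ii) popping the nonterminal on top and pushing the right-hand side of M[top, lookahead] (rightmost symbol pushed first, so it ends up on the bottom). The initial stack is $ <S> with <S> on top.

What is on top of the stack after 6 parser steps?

     Stack      Input        Action
  1  $ <S>      s s s s v $  expand <S> -> s <D>
  2  $ <D> s    s s s s v $  match s
  3  $ <D>      s s s v $    expand <D> -> s <A> v
  4  $ v <A> s  s s s v $    match s
  5  $ v <A>    s s v $      expand <A> -> s <S>
  6  $ v <S> s  s s v $      match s
Stack after step 6: $ v <S> (top = <S>).

<S>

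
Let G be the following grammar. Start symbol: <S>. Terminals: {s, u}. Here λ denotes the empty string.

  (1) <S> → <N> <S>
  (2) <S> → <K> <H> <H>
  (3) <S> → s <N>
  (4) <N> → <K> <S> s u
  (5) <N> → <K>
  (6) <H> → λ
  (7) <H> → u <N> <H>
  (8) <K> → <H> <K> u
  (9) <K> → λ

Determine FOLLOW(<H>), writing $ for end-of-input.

FIRST(<H>): from <H>→λ we get {λ}; from <H>→u <N> <H> we get {u}. So FIRST(<H>) = {λ, u}.
FIRST(<K>): from <K>→<H> <K> u we get {u}; from <K>→λ we get {λ}. So FIRST(<K>) = {λ, u}.
FIRST(<S>): from <S>→<N> <S> we get {λ, s, u}; from <S>→<K> <H> <H> we get {λ, u}; from <S>→s <N> we get {s}. So FIRST(<S>) = {λ, s, u}.
FIRST(<N>): from <N>→<K> <S> s u we get {s, u}; from <N>→<K> we get {λ, u}. So FIRST(<N>) = {λ, s, u}.
FOLLOW(<S>) includes $ since <S> is the start symbol.
FOLLOW(<S>): in <S>→<N> <S>, the suffix after <S> is empty (adds nothing new); in <N>→<K> <S> s u, <S> is followed by s u with FIRST {s}. Thus FOLLOW(<S>) = {$, s}.
FOLLOW(<H>): in <S>→<K> <H> <H> (occurrence 1), <H> is followed by <H> with FIRST {λ, u}; in <S>→<K> <H> <H> (occurrence 1), the suffix after <H> is nullable, so FOLLOW(<H>) ⊇ FOLLOW(<S>) = {$, s}; in <S>→<K> <H> <H> (occurrence 2), the suffix after <H> is empty, so FOLLOW(<H>) ⊇ FOLLOW(<S>) = {$, s}; in <H>→u <N> <H>, the suffix after <H> is empty (adds nothing new); in <K>→<H> <K> u, <H> is followed by <K> u with FIRST {u}. Thus FOLLOW(<H>) = {$, s, u}.
FOLLOW(<N>): in <S>→<N> <S>, <N> is followed by <S> with FIRST {λ, s, u}; in <S>→<N> <S>, the suffix after <N> is nullable, so FOLLOW(<N>) ⊇ FOLLOW(<S>) = {$, s}; in <S>→s <N>, the suffix after <N> is empty, so FOLLOW(<N>) ⊇ FOLLOW(<S>) = {$, s}; in <H>→u <N> <H>, <N> is followed by <H> with FIRST {λ, u}; in <H>→u <N> <H>, the suffix after <N> is nullable, so FOLLOW(<N>) ⊇ FOLLOW(<H>) = {$, s, u}. Thus FOLLOW(<N>) = {$, s, u}.
FOLLOW(<K>): in <S>→<K> <H> <H>, <K> is followed by <H> <H> with FIRST {λ, u}; in <S>→<K> <H> <H>, the suffix after <K> is nullable, so FOLLOW(<K>) ⊇ FOLLOW(<S>) = {$, s}; in <N>→<K> <S> s u, <K> is followed by <S> s u with FIRST {s, u}; in <N>→<K>, the suffix after <K> is empty, so FOLLOW(<K>) ⊇ FOLLOW(<N>) = {$, s, u}; in <K>→<H> <K> u, <K> is followed by u with FIRST {u}. Thus FOLLOW(<K>) = {$, s, u}.

{$, s, u}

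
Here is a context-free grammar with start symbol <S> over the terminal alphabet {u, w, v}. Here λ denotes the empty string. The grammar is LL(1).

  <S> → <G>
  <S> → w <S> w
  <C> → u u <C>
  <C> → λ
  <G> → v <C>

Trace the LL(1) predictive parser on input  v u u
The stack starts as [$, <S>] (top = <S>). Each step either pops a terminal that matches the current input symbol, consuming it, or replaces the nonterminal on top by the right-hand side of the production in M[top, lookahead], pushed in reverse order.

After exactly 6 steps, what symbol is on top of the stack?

step 1: stack=$ <S>  input=v u u $  — expand <S> → <G>
step 2: stack=$ <G>  input=v u u $  — expand <G> → v <C>
step 3: stack=$ <C> v  input=v u u $  — match v
step 4: stack=$ <C>  input=u u $  — expand <C> → u u <C>
step 5: stack=$ <C> u u  input=u u $  — match u
step 6: stack=$ <C> u  input=u $  — match u
Stack after step 6: $ <C> (top = <C>).

<C>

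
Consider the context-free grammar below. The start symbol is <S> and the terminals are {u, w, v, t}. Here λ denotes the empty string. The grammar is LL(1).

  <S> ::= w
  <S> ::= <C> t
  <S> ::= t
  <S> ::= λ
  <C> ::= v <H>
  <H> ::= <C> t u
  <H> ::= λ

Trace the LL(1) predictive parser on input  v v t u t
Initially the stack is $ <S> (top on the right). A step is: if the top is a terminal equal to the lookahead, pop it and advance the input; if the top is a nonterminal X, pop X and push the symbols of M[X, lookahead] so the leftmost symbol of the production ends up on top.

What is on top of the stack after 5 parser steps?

v

step 1: stack=$ <S>  input=v v t u t $  — expand <S> ::= <C> t
step 2: stack=$ t <C>  input=v v t u t $  — expand <C> ::= v <H>
step 3: stack=$ t <H> v  input=v v t u t $  — match v
step 4: stack=$ t <H>  input=v t u t $  — expand <H> ::= <C> t u
step 5: stack=$ t u t <C>  input=v t u t $  — expand <C> ::= v <H>
Stack after step 5: $ t u t <H> v (top = v).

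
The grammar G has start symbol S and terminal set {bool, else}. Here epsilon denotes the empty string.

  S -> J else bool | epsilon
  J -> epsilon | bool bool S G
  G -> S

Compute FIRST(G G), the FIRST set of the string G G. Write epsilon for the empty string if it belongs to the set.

{epsilon, bool, else}

FIRST(J): from J->epsilon we get {epsilon}; from J->bool bool S G we get {bool}. So FIRST(J) = {epsilon, bool}.
FIRST(S): from S->J else bool we get {bool, else}; from S->epsilon we get {epsilon}. So FIRST(S) = {epsilon, bool, else}.
FIRST(G): from G->S we get {epsilon, bool, else}. So FIRST(G) = {epsilon, bool, else}.
FIRST(G G): take FIRST of each symbol in turn, carrying on past any symbol whose FIRST contains epsilon; result {epsilon, bool, else}.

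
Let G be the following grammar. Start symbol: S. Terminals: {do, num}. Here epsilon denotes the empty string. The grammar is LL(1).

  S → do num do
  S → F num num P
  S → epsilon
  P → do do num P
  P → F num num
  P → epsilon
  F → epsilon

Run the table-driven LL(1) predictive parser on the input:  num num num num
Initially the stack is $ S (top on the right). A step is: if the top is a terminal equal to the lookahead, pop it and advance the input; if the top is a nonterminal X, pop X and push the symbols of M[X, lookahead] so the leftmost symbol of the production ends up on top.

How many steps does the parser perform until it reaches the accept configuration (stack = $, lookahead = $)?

     Stack          Input              Action
  1  $ S            num num num num $  expand S → F num num P
  2  $ P num num F  num num num num $  expand F → epsilon
  3  $ P num num    num num num num $  match num
  4  $ P num        num num num $      match num
  5  $ P            num num $          expand P → F num num
  6  $ num num F    num num $          expand F → epsilon
  7  $ num num      num num $          match num
  8  $ num          num $              match num
Accept reached after 8 steps.

8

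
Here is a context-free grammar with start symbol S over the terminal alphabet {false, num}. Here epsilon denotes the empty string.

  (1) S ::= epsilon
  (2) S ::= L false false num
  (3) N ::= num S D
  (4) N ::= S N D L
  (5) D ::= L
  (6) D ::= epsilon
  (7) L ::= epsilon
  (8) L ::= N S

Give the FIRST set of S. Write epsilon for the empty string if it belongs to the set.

FIRST(S) = {epsilon, false, num}  (via L false false num)
FIRST(N) = {false, num}  (via S N D L)
FIRST(L) = {epsilon, false, num}  (via N S)
FIRST(D) = {epsilon, false, num}  (via L)

{epsilon, false, num}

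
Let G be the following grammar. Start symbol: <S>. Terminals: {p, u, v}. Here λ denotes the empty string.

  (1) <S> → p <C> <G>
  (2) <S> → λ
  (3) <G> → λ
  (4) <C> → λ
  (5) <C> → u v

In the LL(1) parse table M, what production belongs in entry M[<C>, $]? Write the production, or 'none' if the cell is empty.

<C> → λ

FIRST(<S>) = {λ, p}
FIRST(<G>) = {λ}
FIRST(<C>) = {λ, u}
FOLLOW(<S>) includes $ since <S> is the start symbol.
FOLLOW(<S>): <S> appears on no right-hand side. Thus FOLLOW(<S>) = {$}.
FOLLOW(<C>): in <S>→p <C> <G>, <C> is followed by <G> with FIRST {λ}; in <S>→p <C> <G>, the suffix after <C> is nullable, so FOLLOW(<C>) ⊇ FOLLOW(<S>) = {$}. Thus FOLLOW(<C>) = {$}.
For <C> → λ: FIRST(λ) = {λ}, so it goes in M[<C>, t] for t ∈ {}; since λ ∈ FIRST, also for every t ∈ FOLLOW(<C>) = {$}.
For <C> → u v: FIRST(u v) = {u}, so it goes in M[<C>, t] for t ∈ {u}.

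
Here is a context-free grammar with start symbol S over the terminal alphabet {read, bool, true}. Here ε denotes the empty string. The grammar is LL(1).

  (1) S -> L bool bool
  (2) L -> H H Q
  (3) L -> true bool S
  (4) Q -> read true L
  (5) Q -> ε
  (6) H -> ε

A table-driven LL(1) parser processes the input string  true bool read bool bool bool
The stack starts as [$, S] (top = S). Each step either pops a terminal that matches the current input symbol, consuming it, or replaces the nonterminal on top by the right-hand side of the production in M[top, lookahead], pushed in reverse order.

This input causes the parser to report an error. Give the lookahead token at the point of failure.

step 1: stack=$ S  input=true bool read bool bool bool $  — expand S -> L bool bool
step 2: stack=$ bool bool L  input=true bool read bool bool bool $  — expand L -> true bool S
step 3: stack=$ bool bool S bool true  input=true bool read bool bool bool $  — match true
step 4: stack=$ bool bool S bool  input=bool read bool bool bool $  — match bool
step 5: stack=$ bool bool S  input=read bool bool bool $  — expand S -> L bool bool
step 6: stack=$ bool bool bool bool L  input=read bool bool bool $  — expand L -> H H Q
step 7: stack=$ bool bool bool bool Q H H  input=read bool bool bool $  — expand H -> ε
step 8: stack=$ bool bool bool bool Q H  input=read bool bool bool $  — expand H -> ε
step 9: stack=$ bool bool bool bool Q  input=read bool bool bool $  — expand Q -> read true L
step 10: stack=$ bool bool bool bool L true read  input=read bool bool bool $  — match read
step 11: stack=$ bool bool bool bool L true  input=bool bool bool $  — error: top is terminal true but lookahead is bool

bool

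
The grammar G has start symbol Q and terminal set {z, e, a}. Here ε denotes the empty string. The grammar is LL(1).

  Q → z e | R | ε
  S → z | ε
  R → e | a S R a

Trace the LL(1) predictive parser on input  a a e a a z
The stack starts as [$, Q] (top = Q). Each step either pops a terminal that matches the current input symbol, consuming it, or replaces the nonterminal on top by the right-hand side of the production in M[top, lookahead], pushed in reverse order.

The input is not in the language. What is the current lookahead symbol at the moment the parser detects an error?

step 1: stack=$ Q  input=a a e a a z $  — expand Q → R
step 2: stack=$ R  input=a a e a a z $  — expand R → a S R a
step 3: stack=$ a R S a  input=a a e a a z $  — match a
step 4: stack=$ a R S  input=a e a a z $  — expand S → ε
step 5: stack=$ a R  input=a e a a z $  — expand R → a S R a
step 6: stack=$ a a R S a  input=a e a a z $  — match a
step 7: stack=$ a a R S  input=e a a z $  — expand S → ε
step 8: stack=$ a a R  input=e a a z $  — expand R → e
step 9: stack=$ a a e  input=e a a z $  — match e
step 10: stack=$ a a  input=a a z $  — match a
step 11: stack=$ a  input=a z $  — match a
step 12: stack=$  input=z $  — error: stack empty but input remains

z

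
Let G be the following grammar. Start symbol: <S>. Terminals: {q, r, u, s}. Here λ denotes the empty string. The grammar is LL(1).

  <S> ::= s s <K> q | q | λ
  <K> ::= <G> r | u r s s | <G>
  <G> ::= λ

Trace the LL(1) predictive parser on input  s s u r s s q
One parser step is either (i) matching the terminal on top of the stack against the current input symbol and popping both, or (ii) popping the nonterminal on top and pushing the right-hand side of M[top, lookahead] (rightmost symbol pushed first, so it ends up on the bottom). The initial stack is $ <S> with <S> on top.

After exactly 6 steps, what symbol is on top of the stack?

s

step 1: stack=$ <S>  input=s s u r s s q $  — expand <S> ::= s s <K> q
step 2: stack=$ q <K> s s  input=s s u r s s q $  — match s
step 3: stack=$ q <K> s  input=s u r s s q $  — match s
step 4: stack=$ q <K>  input=u r s s q $  — expand <K> ::= u r s s
step 5: stack=$ q s s r u  input=u r s s q $  — match u
step 6: stack=$ q s s r  input=r s s q $  — match r
Stack after step 6: $ q s s (top = s).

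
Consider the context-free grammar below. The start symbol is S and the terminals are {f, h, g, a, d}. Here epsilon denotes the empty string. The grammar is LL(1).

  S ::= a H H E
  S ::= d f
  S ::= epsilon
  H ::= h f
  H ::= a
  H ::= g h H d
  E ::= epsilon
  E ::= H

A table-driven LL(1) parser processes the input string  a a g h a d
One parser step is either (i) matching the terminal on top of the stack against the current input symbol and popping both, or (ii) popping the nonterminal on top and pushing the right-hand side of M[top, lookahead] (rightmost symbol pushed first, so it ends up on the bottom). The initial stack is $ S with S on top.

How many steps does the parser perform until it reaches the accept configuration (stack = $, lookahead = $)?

11

      Stack        Input          Action
   1  $ S          a a g h a d $  expand S ::= a H H E
   2  $ E H H a    a a g h a d $  match a
   3  $ E H H      a g h a d $    expand H ::= a
   4  $ E H a      a g h a d $    match a
   5  $ E H        g h a d $      expand H ::= g h H d
   6  $ E d H h g  g h a d $      match g
   7  $ E d H h    h a d $        match h
   8  $ E d H      a d $          expand H ::= a
   9  $ E d a      a d $          match a
  10  $ E d        d $            match d
  11  $ E          $              expand E ::= epsilon
Accept reached after 11 steps.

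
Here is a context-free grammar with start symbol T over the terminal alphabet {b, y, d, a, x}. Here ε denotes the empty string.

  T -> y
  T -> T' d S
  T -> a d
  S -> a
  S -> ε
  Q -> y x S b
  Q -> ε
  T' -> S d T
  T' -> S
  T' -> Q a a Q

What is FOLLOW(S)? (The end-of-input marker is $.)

FIRST(S) = {ε, a}
FIRST(Q) = {ε, y}
FIRST(T') = {ε, a, d, y}  (via S d T, S, Q a a Q)
FIRST(T) = {a, d, y}  (via T' d S)
FOLLOW(T) includes $ since T is the start symbol.
FOLLOW(T'): in T->T' d S, T' is followed by d S with FIRST {d}. Thus FOLLOW(T') = {d}.
FOLLOW(T): in T'->S d T, the suffix after T is empty, so FOLLOW(T) ⊇ FOLLOW(T') = {d}. Thus FOLLOW(T) = {$, d}.
FOLLOW(S): in T->T' d S, the suffix after S is empty, so FOLLOW(S) ⊇ FOLLOW(T) = {$, d}; in Q->y x S b, S is followed by b with FIRST {b}; in T'->S d T, S is followed by d T with FIRST {d}; in T'->S, the suffix after S is empty, so FOLLOW(S) ⊇ FOLLOW(T') = {d}. Thus FOLLOW(S) = {$, b, d}.
FOLLOW(Q): in T'->Q a a Q (occurrence 1), Q is followed by a a Q with FIRST {a}; in T'->Q a a Q (occurrence 2), the suffix after Q is empty, so FOLLOW(Q) ⊇ FOLLOW(T') = {d}. Thus FOLLOW(Q) = {a, d}.

{$, b, d}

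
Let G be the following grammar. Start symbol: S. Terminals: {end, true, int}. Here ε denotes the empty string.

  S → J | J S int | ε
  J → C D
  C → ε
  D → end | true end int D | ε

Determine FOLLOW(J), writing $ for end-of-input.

FIRST(C): from C→ε we get {ε}. So FIRST(C) = {ε}.
FIRST(D): from D→end we get {end}; from D→true end int D we get {true}; from D→ε we get {ε}. So FIRST(D) = {ε, end, true}.
FIRST(J): from J→C D we get {ε, end, true}. So FIRST(J) = {ε, end, true}.
FIRST(S): from S→J we get {ε, end, true}; from S→J S int we get {end, int, true}; from S→ε we get {ε}. So FIRST(S) = {ε, end, int, true}.
FOLLOW(S) includes $ since S is the start symbol.
FOLLOW(S): in S→J S int, S is followed by int with FIRST {int}. Thus FOLLOW(S) = {$, int}.
FOLLOW(J): in S→J, the suffix after J is empty, so FOLLOW(J) ⊇ FOLLOW(S) = {$, int}; in S→J S int, J is followed by S int with FIRST {end, int, true}. Thus FOLLOW(J) = {$, end, int, true}.
FOLLOW(C): in J→C D, C is followed by D with FIRST {ε, end, true}; in J→C D, the suffix after C is nullable, so FOLLOW(C) ⊇ FOLLOW(J) = {$, end, int, true}. Thus FOLLOW(C) = {$, end, int, true}.
FOLLOW(D): in J→C D, the suffix after D is empty, so FOLLOW(D) ⊇ FOLLOW(J) = {$, end, int, true}; in D→true end int D, the suffix after D is empty (adds nothing new). Thus FOLLOW(D) = {$, end, int, true}.

{$, end, int, true}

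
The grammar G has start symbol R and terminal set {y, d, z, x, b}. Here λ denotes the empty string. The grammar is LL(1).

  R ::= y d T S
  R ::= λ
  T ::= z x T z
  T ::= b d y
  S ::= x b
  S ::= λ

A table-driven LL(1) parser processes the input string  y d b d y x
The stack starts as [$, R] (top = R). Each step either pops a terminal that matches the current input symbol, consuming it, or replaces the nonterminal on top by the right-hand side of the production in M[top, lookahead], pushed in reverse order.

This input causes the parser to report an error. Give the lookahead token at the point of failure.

      Stack      Input          Action
   1  $ R        y d b d y x $  expand R ::= y d T S
   2  $ S T d y  y d b d y x $  match y
   3  $ S T d    d b d y x $    match d
   4  $ S T      b d y x $      expand T ::= b d y
   5  $ S y d b  b d y x $      match b
   6  $ S y d    d y x $        match d
   7  $ S y      y x $          match y
   8  $ S        x $            expand S ::= x b
   9  $ b x      x $            match x
  10  $ b        $              error: top is terminal b but lookahead is $

$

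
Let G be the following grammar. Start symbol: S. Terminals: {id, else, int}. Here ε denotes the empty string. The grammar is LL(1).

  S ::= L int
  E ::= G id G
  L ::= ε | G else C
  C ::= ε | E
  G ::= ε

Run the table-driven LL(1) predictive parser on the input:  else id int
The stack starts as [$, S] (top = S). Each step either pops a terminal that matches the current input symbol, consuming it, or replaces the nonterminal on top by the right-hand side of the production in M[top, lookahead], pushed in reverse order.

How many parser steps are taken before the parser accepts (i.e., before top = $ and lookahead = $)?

10

      Stack           Input          Action
   1  $ S             else id int $  expand S ::= L int
   2  $ int L         else id int $  expand L ::= G else C
   3  $ int C else G  else id int $  expand G ::= ε
   4  $ int C else    else id int $  match else
   5  $ int C         id int $       expand C ::= E
   6  $ int E         id int $       expand E ::= G id G
   7  $ int G id G    id int $       expand G ::= ε
   8  $ int G id      id int $       match id
   9  $ int G         int $          expand G ::= ε
  10  $ int           int $          match int
Accept reached after 10 steps.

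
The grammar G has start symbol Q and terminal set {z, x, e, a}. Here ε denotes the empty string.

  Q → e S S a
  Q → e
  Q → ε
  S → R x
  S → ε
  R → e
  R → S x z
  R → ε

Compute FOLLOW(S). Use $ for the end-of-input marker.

FIRST(Q) = {ε, e}
FIRST(S) = {ε, e, x}  (via R x)
FIRST(R) = {ε, e, x}  (via S x z)
FOLLOW(Q) includes $ since Q is the start symbol.
FOLLOW(Q): Q appears on no right-hand side. Thus FOLLOW(Q) = {$}.
FOLLOW(S): in Q→e S S a (occurrence 1), S is followed by S a with FIRST {a, e, x}; in Q→e S S a (occurrence 2), S is followed by a with FIRST {a}; in R→S x z, S is followed by x z with FIRST {x}. Thus FOLLOW(S) = {a, e, x}.
FOLLOW(R): in S→R x, R is followed by x with FIRST {x}. Thus FOLLOW(R) = {x}.

{a, e, x}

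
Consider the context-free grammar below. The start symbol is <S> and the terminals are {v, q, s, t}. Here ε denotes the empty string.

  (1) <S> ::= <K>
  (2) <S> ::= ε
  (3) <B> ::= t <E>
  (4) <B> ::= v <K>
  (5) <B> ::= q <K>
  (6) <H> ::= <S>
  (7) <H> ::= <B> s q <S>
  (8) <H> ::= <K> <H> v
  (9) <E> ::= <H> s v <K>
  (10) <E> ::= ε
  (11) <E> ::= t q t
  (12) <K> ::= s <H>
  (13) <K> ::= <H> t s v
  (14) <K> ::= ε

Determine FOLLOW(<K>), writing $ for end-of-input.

{$, q, s, t, v}

FIRST(<B>) = {q, t, v}
FIRST(<S>) = {ε, q, s, t, v}  (via <K>)
FIRST(<H>) = {ε, q, s, t, v}  (via <S>, <B> s q <S>, <K> <H> v)
FIRST(<E>) = {ε, q, s, t, v}  (via <H> s v <K>)
FIRST(<K>) = {ε, q, s, t, v}  (via <H> t s v)
FOLLOW(<S>) includes $ since <S> is the start symbol.
FOLLOW(<B>): in <H>::=<B> s q <S>, <B> is followed by s q <S> with FIRST {s}. Thus FOLLOW(<B>) = {s}.
FOLLOW(<E>): in <B>::=t <E>, the suffix after <E> is empty, so FOLLOW(<E>) ⊇ FOLLOW(<B>) = {s}. Thus FOLLOW(<E>) = {s}.
FOLLOW(<S>): in <H>::=<S>, the suffix after <S> is empty, so FOLLOW(<S>) ⊇ FOLLOW(<H>) = {$, q, s, t, v}; in <H>::=<B> s q <S>, the suffix after <S> is empty, so FOLLOW(<S>) ⊇ FOLLOW(<H>) = {$, q, s, t, v}. Thus FOLLOW(<S>) = {$, q, s, t, v}.
FOLLOW(<K>): in <S>::=<K>, the suffix after <K> is empty, so FOLLOW(<K>) ⊇ FOLLOW(<S>) = {$, q, s, t, v}; in <B>::=v <K>, the suffix after <K> is empty, so FOLLOW(<K>) ⊇ FOLLOW(<B>) = {s}; in <B>::=q <K>, the suffix after <K> is empty, so FOLLOW(<K>) ⊇ FOLLOW(<B>) = {s}; in <H>::=<K> <H> v, <K> is followed by <H> v with FIRST {q, s, t, v}; in <E>::=<H> s v <K>, the suffix after <K> is empty, so FOLLOW(<K>) ⊇ FOLLOW(<E>) = {s}. Thus FOLLOW(<K>) = {$, q, s, t, v}.
FOLLOW(<H>): in <H>::=<K> <H> v, <H> is followed by v with FIRST {v}; in <E>::=<H> s v <K>, <H> is followed by s v <K> with FIRST {s}; in <K>::=s <H>, the suffix after <H> is empty, so FOLLOW(<H>) ⊇ FOLLOW(<K>) = {$, q, s, t, v}; in <K>::=<H> t s v, <H> is followed by t s v with FIRST {t}. Thus FOLLOW(<H>) = {$, q, s, t, v}.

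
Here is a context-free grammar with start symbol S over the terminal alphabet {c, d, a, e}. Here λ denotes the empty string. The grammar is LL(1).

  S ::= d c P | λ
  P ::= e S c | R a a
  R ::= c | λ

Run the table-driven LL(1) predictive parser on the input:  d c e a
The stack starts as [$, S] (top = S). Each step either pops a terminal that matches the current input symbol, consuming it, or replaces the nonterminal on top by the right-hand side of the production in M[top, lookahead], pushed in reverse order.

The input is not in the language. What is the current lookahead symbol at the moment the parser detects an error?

a

     Stack    Input      Action
  1  $ S      d c e a $  expand S ::= d c P
  2  $ P c d  d c e a $  match d
  3  $ P c    c e a $    match c
  4  $ P      e a $      expand P ::= e S c
  5  $ c S e  e a $      match e
  6  $ c S    a $        error: M[S, a] is empty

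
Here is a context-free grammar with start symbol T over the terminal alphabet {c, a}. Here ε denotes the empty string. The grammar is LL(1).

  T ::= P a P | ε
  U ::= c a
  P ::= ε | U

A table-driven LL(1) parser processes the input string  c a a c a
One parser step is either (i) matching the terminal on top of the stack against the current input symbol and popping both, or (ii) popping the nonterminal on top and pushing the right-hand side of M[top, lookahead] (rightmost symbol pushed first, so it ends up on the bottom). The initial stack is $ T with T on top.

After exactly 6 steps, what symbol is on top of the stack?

P

step 1: stack=$ T  input=c a a c a $  — expand T ::= P a P
step 2: stack=$ P a P  input=c a a c a $  — expand P ::= U
step 3: stack=$ P a U  input=c a a c a $  — expand U ::= c a
step 4: stack=$ P a a c  input=c a a c a $  — match c
step 5: stack=$ P a a  input=a a c a $  — match a
step 6: stack=$ P a  input=a c a $  — match a
Stack after step 6: $ P (top = P).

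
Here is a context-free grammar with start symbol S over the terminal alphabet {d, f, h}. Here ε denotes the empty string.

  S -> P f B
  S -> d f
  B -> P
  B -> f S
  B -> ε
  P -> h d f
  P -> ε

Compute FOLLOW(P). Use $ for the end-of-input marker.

{$, f}

FIRST(P): from P->h d f we get {h}; from P->ε we get {ε}. So FIRST(P) = {ε, h}.
FIRST(S): from S->P f B we get {f, h}; from S->d f we get {d}. So FIRST(S) = {d, f, h}.
FIRST(B): from B->P we get {ε, h}; from B->f S we get {f}; from B->ε we get {ε}. So FIRST(B) = {ε, f, h}.
FOLLOW(S) includes $ since S is the start symbol.
FOLLOW(S): in B->f S, the suffix after S is empty, so FOLLOW(S) ⊇ FOLLOW(B) = {$}. Thus FOLLOW(S) = {$}.
FOLLOW(B): in S->P f B, the suffix after B is empty, so FOLLOW(B) ⊇ FOLLOW(S) = {$}. Thus FOLLOW(B) = {$}.
FOLLOW(P): in S->P f B, P is followed by f B with FIRST {f}; in B->P, the suffix after P is empty, so FOLLOW(P) ⊇ FOLLOW(B) = {$}. Thus FOLLOW(P) = {$, f}.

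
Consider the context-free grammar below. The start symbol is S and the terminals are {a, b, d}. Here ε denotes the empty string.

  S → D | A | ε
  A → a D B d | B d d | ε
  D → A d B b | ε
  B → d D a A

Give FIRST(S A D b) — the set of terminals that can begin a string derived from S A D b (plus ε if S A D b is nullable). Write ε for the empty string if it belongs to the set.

FIRST(B) = {d}
FIRST(A) = {ε, a, d}  (via B d d)
FIRST(D) = {ε, a, d}  (via A d B b)
FIRST(S) = {ε, a, d}  (via D, A)
FIRST(S A D b): take FIRST of each symbol in turn, carrying on past any symbol whose FIRST contains ε; result {a, b, d}.

{a, b, d}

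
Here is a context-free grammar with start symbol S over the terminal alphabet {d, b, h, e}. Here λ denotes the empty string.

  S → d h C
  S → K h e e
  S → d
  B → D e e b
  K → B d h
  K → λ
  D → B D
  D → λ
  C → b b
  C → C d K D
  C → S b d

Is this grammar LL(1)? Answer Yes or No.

No

FIRST(S) = {d, e, h}
FIRST(B) = {e}
FIRST(K) = {λ, e}
FIRST(D) = {λ, e}
FIRST(C) = {b, d, e, h}
FOLLOW(S) = {$, b}
FOLLOW(B) = {$, b, d, e}
FOLLOW(K) = {$, b, d, e, h}
FOLLOW(D) = {$, b, d, e}
FOLLOW(C) = {$, b, d}
Cell M[C, b] receives both C → b b and C → C d K D — the grammar is not LL(1).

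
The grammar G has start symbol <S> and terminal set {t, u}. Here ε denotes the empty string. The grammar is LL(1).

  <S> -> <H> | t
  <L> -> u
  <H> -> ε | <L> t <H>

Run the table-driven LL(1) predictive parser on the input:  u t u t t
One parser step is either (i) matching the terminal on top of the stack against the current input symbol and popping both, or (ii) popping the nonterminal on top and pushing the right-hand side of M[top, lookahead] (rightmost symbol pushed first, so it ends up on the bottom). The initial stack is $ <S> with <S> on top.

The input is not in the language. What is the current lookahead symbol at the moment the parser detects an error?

t

step 1: stack=$ <S>  input=u t u t t $  — expand <S> -> <H>
step 2: stack=$ <H>  input=u t u t t $  — expand <H> -> <L> t <H>
step 3: stack=$ <H> t <L>  input=u t u t t $  — expand <L> -> u
step 4: stack=$ <H> t u  input=u t u t t $  — match u
step 5: stack=$ <H> t  input=t u t t $  — match t
step 6: stack=$ <H>  input=u t t $  — expand <H> -> <L> t <H>
step 7: stack=$ <H> t <L>  input=u t t $  — expand <L> -> u
step 8: stack=$ <H> t u  input=u t t $  — match u
step 9: stack=$ <H> t  input=t t $  — match t
step 10: stack=$ <H>  input=t $  — error: M[<H>, t] is empty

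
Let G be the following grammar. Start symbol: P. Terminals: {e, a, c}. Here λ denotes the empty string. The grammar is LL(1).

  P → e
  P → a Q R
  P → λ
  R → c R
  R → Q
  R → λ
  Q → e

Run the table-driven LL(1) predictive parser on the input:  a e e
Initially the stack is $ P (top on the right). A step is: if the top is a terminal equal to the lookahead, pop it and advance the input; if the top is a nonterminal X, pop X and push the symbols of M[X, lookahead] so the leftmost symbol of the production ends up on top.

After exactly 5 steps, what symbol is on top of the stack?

Q

     Stack    Input    Action
  1  $ P      a e e $  expand P → a Q R
  2  $ R Q a  a e e $  match a
  3  $ R Q    e e $    expand Q → e
  4  $ R e    e e $    match e
  5  $ R      e $      expand R → Q
Stack after step 5: $ Q (top = Q).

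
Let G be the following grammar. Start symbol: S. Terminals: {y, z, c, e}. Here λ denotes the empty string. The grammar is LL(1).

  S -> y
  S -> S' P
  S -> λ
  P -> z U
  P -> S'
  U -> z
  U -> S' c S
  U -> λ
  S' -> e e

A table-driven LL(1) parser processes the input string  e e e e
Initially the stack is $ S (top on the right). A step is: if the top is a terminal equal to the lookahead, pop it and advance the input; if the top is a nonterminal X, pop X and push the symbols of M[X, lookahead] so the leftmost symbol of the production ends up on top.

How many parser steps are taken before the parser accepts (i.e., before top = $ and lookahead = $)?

8

     Stack    Input      Action
  1  $ S      e e e e $  expand S -> S' P
  2  $ P S'   e e e e $  expand S' -> e e
  3  $ P e e  e e e e $  match e
  4  $ P e    e e e $    match e
  5  $ P      e e $      expand P -> S'
  6  $ S'     e e $      expand S' -> e e
  7  $ e e    e e $      match e
  8  $ e      e $        match e
Accept reached after 8 steps.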